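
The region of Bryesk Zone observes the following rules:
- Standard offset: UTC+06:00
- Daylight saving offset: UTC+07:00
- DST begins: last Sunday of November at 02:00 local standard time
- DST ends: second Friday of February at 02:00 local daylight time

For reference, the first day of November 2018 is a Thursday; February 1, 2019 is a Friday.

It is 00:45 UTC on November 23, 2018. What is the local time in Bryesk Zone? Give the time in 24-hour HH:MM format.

1 November 2018 is a Thursday, so Sundays fall on 4, 11, 18, 25; the last is November 25.
1 February 2019 is a Friday, so the first Friday is February 1 and the second is February 8.
At the standard offset (UTC+06:00), 00:45 UTC + 6h = 06:45 Bryesk Zone standard time.
The standard-time date in Bryesk Zone, November 23, 2018, is outside the daylight-saving period (25 November 2018 – 8 February 2019), so Bryesk Zone is on standard time, UTC+06:00.
00:45 UTC + 6h = 06:45 local.

06:45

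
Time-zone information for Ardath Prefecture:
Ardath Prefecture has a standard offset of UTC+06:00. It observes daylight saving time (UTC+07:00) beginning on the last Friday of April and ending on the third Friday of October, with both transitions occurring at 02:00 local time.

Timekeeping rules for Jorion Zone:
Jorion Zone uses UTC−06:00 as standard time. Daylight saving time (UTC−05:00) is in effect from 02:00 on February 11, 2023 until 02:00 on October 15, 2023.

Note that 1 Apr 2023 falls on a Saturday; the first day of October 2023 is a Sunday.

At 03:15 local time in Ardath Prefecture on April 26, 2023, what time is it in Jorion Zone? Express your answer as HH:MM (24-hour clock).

16:15

1 April 2023 is a Saturday, so Fridays fall on 7, 14, 21, 28; the last is April 28.
1 October 2023 is a Sunday, so the first Friday is October 6 and the third is October 20.
April 26, 2023 does not fall between 28 April and 20 October, so daylight saving is not in effect and Ardath Prefecture is at UTC+06:00.
03:15 Ardath Prefecture − 6h = 21:15 UTC (rolling into the previous day, 25 April 2023).
At the standard offset (UTC−06:00), 21:15 UTC − 6h = 15:15 Jorion Zone standard time.
Daylight saving runs 11 February – 15 October; the standard-time date in Jorion Zone, April 25, 2023, is inside that window, so Jorion Zone is at UTC−05:00.
21:15 UTC − 5h = 16:15 Jorion Zone.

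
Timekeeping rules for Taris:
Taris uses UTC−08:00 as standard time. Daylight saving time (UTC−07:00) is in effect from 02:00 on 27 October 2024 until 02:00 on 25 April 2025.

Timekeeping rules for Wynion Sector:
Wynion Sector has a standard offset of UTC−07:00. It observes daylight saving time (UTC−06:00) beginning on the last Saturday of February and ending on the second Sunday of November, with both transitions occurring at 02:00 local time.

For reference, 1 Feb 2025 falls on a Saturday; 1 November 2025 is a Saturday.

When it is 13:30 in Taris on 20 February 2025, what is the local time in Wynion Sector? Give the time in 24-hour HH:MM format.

20 February 2025 falls between 27 October 2024 and 25 April 2025, so daylight saving is in effect and Taris is at UTC−07:00.
13:30 Taris + 7h = 20:30 UTC.
1 February 2025 is a Saturday, so Saturdays fall on 1, 8, 15, 22; the last is February 22.
1 November 2025 is a Saturday, so the first Sunday is November 2 and the second is November 9.
At the standard offset (UTC−07:00), 20:30 UTC − 7h = 13:30 Wynion Sector standard time.
Daylight saving runs 22 February – 9 November; the standard-time date in Wynion Sector, 20 February 2025, is outside that window, so Wynion Sector is on standard time at UTC−07:00.
20:30 UTC − 7h = 13:30 Wynion Sector.

13:30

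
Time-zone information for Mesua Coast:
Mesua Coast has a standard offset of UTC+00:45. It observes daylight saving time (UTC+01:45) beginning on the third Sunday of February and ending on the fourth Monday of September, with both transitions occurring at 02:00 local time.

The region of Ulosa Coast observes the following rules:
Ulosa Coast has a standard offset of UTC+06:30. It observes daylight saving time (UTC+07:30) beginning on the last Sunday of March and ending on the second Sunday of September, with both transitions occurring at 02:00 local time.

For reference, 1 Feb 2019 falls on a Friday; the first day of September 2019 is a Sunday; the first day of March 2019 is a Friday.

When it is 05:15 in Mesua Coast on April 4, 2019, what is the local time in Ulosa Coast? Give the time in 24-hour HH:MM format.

1 February 2019 is a Friday, so the first Sunday is February 3 and the third is February 17.
1 September 2019 is a Sunday, so the first Monday is September 2 and the fourth is September 23.
Daylight saving runs 17 February – 23 September; April 4, 2019 is inside that window, so Mesua Coast is at UTC+01:45.
05:15 Mesua Coast − 1h45m = 03:30 UTC.
1 March 2019 is a Friday, so Sundays fall on 3, 10, 17, 24, 31; the last is March 31.
1 September 2019 is a Sunday, so the first Sunday is September 1 and the second is September 8.
At the standard offset (UTC+06:30), 03:30 UTC + 6h30m = 10:00 Ulosa Coast standard time.
The standard-time date in Ulosa Coast, April 4, 2019, falls between 31 March and 8 September, so daylight saving is in effect and Ulosa Coast is at UTC+07:30.
03:30 UTC + 7h30m = 11:00 Ulosa Coast.

11:00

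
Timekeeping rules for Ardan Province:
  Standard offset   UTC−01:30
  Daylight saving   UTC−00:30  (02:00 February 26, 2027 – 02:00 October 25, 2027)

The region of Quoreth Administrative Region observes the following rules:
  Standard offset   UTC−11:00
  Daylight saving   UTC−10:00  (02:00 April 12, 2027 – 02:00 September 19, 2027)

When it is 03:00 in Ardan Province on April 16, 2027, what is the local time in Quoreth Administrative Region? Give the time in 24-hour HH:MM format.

April 16, 2027 lies within the daylight-saving period (26 February – 25 October), so Ardan Province is on daylight time, UTC−00:30.
03:00 Ardan Province + 0h30m = 03:30 UTC.
At the standard offset (UTC−11:00), 03:30 UTC − 11h = 16:30 Quoreth Administrative Region standard time (rolling into the previous day, 15 April 2027).
The standard-time date in Quoreth Administrative Region, April 15, 2027, lies within the daylight-saving period (12 April – 19 September), so Quoreth Administrative Region is on daylight time, UTC−10:00.
03:30 UTC − 10h = 17:30 Quoreth Administrative Region (rolling into the previous day, 15 April 2027).

17:30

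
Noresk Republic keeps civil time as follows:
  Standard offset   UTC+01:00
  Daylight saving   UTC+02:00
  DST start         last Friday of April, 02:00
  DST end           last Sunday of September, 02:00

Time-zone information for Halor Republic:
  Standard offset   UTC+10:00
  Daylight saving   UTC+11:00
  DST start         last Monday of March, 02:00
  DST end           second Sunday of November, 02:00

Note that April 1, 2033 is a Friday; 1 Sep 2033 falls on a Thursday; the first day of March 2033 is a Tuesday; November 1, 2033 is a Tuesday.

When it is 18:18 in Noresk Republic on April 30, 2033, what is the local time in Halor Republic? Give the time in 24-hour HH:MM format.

1 April 2033 is a Friday, so Fridays fall on 1, 8, 15, 22, 29; the last is April 29.
1 September 2033 is a Thursday, so Sundays fall on 4, 11, 18, 25; the last is September 25.
April 30, 2033 lies within the daylight-saving period (29 April – 25 September), so Noresk Republic is on daylight time, UTC+02:00.
18:18 Noresk Republic − 2h = 16:18 UTC.
1 March 2033 is a Tuesday, so Mondays fall on 7, 14, 21, 28; the last is March 28.
1 November 2033 is a Tuesday, so the first Sunday is November 6 and the second is November 13.
At the standard offset (UTC+10:00), 16:18 UTC + 10h = 02:18 Halor Republic standard time (rolling into the next day, 1 May 2033).
The standard-time date in Halor Republic, May 1, 2033, lies within the daylight-saving period (28 March – 13 November), so Halor Republic is on daylight time, UTC+11:00.
16:18 UTC + 11h = 03:18 Halor Republic (rolling into the next day, 1 May 2033).

03:18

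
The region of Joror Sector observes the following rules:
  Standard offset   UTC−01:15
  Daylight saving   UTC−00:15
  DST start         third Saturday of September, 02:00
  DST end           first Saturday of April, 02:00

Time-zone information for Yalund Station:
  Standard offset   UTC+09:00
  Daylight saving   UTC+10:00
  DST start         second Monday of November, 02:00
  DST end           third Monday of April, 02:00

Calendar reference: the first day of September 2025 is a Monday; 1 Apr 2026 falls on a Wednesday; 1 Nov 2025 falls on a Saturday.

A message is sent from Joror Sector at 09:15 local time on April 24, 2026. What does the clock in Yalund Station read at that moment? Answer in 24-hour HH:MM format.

19:30

1 September 2025 is a Monday, so the first Saturday is September 6 and the third is September 20.
1 April 2026 is a Wednesday, so the first Saturday is April 4.
Daylight saving runs 20 September 2025 – 4 April 2026; April 24, 2026 is outside that window, so Joror Sector is on standard time at UTC−01:15.
09:15 Joror Sector + 1h15m = 10:30 UTC.
1 November 2025 is a Saturday, so the first Monday is November 3 and the second is November 10.
1 April 2026 is a Wednesday, so the first Monday is April 6 and the third is April 20.
At the standard offset (UTC+09:00), 10:30 UTC + 9h = 19:30 Yalund Station standard time.
Daylight saving runs 10 November 2025 – 20 April 2026; the standard-time date in Yalund Station, April 24, 2026, is outside that window, so Yalund Station is on standard time at UTC+09:00.
10:30 UTC + 9h = 19:30 Yalund Station.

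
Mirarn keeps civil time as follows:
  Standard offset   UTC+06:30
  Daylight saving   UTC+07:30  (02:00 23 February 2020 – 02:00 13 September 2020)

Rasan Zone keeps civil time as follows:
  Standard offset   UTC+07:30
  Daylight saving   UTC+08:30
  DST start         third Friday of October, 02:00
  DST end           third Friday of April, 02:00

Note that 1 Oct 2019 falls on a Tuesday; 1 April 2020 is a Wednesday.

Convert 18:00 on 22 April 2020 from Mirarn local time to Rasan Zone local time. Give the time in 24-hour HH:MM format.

18:00

22 April 2020 falls between 23 February and 13 September, so daylight saving is in effect and Mirarn is at UTC+07:30.
18:00 Mirarn − 7h30m = 10:30 UTC.
1 October 2019 is a Tuesday, so the first Friday is October 4 and the third is October 18.
1 April 2020 is a Wednesday, so the first Friday is April 3 and the third is April 17.
At the standard offset (UTC+07:30), 10:30 UTC + 7h30m = 18:00 Rasan Zone standard time.
The standard-time date in Rasan Zone, 22 April 2020, does not fall between 18 October 2019 and 17 April 2020, so daylight saving is not in effect and Rasan Zone is at UTC+07:30.
10:30 UTC + 7h30m = 18:00 Rasan Zone.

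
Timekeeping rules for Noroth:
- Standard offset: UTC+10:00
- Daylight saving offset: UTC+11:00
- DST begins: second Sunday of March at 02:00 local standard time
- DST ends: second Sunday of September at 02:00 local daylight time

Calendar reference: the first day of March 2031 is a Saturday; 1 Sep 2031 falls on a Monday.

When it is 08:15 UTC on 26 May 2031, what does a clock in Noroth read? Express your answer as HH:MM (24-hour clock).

19:15

1 March 2031 is a Saturday, so the first Sunday is March 2 and the second is March 9.
1 September 2031 is a Monday, so the first Sunday is September 7 and the second is September 14.
At the standard offset (UTC+10:00), 08:15 UTC + 10h = 18:15 Noroth standard time.
The standard-time date in Noroth, 26 May 2031, falls between 9 March and 14 September, so daylight saving is in effect and Noroth is at UTC+11:00.
08:15 UTC + 11h = 19:15 local.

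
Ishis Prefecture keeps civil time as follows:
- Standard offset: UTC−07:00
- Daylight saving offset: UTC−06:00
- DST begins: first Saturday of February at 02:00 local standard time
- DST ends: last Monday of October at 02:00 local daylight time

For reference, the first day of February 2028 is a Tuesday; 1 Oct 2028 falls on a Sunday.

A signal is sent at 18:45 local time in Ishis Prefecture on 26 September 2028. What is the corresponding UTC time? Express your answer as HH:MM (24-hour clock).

1 February 2028 is a Tuesday, so the first Saturday is February 5.
1 October 2028 is a Sunday, so Mondays fall on 2, 9, 16, 23, 30; the last is October 30.
Daylight saving runs 5 February – 30 October; 26 September 2028 is inside that window, so Ishis Prefecture is at UTC−06:00.
18:45 local + 6h = 00:45 UTC (rolling into the next day, 27 September 2028).

00:45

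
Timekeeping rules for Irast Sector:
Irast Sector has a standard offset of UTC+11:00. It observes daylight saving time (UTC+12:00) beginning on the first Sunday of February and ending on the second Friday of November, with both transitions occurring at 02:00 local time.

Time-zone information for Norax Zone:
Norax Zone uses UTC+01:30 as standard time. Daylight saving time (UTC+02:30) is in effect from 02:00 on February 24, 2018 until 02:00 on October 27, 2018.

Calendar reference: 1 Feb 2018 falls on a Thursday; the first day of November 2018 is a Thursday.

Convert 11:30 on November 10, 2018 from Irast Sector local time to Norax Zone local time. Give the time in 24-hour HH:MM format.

02:00

1 February 2018 is a Thursday, so the first Sunday is February 4.
1 November 2018 is a Thursday, so the first Friday is November 2 and the second is November 9.
November 10, 2018 is outside the daylight-saving period (4 February – 9 November), so Irast Sector is on standard time, UTC+11:00.
11:30 Irast Sector − 11h = 00:30 UTC.
At the standard offset (UTC+01:30), 00:30 UTC + 1h30m = 02:00 Norax Zone standard time.
The standard-time date in Norax Zone, November 10, 2018, does not fall between 24 February and 27 October, so daylight saving is not in effect and Norax Zone is at UTC+01:30.
00:30 UTC + 1h30m = 02:00 Norax Zone.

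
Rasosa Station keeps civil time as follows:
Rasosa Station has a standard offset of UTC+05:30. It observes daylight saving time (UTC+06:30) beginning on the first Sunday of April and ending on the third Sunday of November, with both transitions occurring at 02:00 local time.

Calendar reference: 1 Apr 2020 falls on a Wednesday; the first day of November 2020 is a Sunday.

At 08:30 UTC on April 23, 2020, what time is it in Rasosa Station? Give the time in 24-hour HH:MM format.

1 April 2020 is a Wednesday, so the first Sunday is April 5.
1 November 2020 is a Sunday, so the first Sunday is November 1 and the third is November 15.
At the standard offset (UTC+05:30), 08:30 UTC + 5h30m = 14:00 Rasosa Station standard time.
The standard-time date in Rasosa Station, April 23, 2020, falls between 5 April and 15 November, so daylight saving is in effect and Rasosa Station is at UTC+06:30.
08:30 UTC + 6h30m = 15:00 local.

15:00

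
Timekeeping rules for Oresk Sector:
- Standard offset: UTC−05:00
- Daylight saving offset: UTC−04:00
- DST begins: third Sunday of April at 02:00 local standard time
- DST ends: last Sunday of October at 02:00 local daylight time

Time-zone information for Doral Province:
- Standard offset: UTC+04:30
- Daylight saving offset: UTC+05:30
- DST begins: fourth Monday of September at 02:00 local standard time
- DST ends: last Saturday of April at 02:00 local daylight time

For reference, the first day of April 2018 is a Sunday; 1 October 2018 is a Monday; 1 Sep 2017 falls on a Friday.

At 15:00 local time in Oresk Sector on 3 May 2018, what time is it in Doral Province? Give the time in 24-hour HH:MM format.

1 April 2018 is a Sunday, so the first Sunday is April 1 and the third is April 15.
1 October 2018 is a Monday, so Sundays fall on 7, 14, 21, 28; the last is October 28.
3 May 2018 lies within the daylight-saving period (15 April – 28 October), so Oresk Sector is on daylight time, UTC−04:00.
15:00 Oresk Sector + 4h = 19:00 UTC.
1 September 2017 is a Friday, so the first Monday is September 4 and the fourth is September 25.
1 April 2018 is a Sunday, so Saturdays fall on 7, 14, 21, 28; the last is April 28.
At the standard offset (UTC+04:30), 19:00 UTC + 4h30m = 23:30 Doral Province standard time.
Daylight saving runs 25 September 2017 – 28 April 2018; the standard-time date in Doral Province, 3 May 2018, is outside that window, so Doral Province is on standard time at UTC+04:30.
19:00 UTC + 4h30m = 23:30 Doral Province.

23:30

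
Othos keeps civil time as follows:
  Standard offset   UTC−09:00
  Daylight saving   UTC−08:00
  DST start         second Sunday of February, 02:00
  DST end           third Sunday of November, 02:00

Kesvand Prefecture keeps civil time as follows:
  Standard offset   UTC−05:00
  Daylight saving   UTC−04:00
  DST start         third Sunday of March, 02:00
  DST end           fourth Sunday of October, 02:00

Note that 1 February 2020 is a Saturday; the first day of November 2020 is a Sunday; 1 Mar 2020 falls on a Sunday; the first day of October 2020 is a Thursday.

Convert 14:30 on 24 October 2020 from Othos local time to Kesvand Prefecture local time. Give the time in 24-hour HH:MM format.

1 February 2020 is a Saturday, so the first Sunday is February 2 and the second is February 9.
1 November 2020 is a Sunday, so the first Sunday is November 1 and the third is November 15.
24 October 2020 falls between 9 February and 15 November, so daylight saving is in effect and Othos is at UTC−08:00.
14:30 Othos + 8h = 22:30 UTC.
1 March 2020 is a Sunday, so the first Sunday is March 1 and the third is March 15.
1 October 2020 is a Thursday, so the first Sunday is October 4 and the fourth is October 25.
At the standard offset (UTC−05:00), 22:30 UTC − 5h = 17:30 Kesvand Prefecture standard time.
The standard-time date in Kesvand Prefecture, 24 October 2020, falls between 15 March and 25 October, so daylight saving is in effect and Kesvand Prefecture is at UTC−04:00.
22:30 UTC − 4h = 18:30 Kesvand Prefecture.

18:30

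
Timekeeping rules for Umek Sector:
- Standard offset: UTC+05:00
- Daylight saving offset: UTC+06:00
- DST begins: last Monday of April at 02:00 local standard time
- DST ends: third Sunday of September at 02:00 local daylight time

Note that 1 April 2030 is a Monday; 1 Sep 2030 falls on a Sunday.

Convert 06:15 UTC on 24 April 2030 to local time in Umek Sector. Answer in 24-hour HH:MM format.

11:15

1 April 2030 is a Monday, so Mondays fall on 1, 8, 15, 22, 29; the last is April 29.
1 September 2030 is a Sunday, so the first Sunday is September 1 and the third is September 15.
At the standard offset (UTC+05:00), 06:15 UTC + 5h = 11:15 Umek Sector standard time.
The standard-time date in Umek Sector, 24 April 2030, is outside the daylight-saving period (29 April – 15 September), so Umek Sector is on standard time, UTC+05:00.
06:15 UTC + 5h = 11:15 local.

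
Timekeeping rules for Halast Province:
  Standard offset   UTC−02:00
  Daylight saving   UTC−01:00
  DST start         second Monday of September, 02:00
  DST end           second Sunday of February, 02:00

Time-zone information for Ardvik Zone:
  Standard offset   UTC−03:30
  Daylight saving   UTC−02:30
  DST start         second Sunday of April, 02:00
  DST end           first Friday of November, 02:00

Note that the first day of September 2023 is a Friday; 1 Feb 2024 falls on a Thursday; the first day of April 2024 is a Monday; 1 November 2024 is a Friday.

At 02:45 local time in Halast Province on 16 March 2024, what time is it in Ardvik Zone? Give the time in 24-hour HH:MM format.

01:15

1 September 2023 is a Friday, so the first Monday is September 4 and the second is September 11.
1 February 2024 is a Thursday, so the first Sunday is February 4 and the second is February 11.
16 March 2024 is outside the daylight-saving period (11 September 2023 – 11 February 2024), so Halast Province is on standard time, UTC−02:00.
02:45 Halast Province + 2h = 04:45 UTC.
1 April 2024 is a Monday, so the first Sunday is April 7 and the second is April 14.
1 November 2024 is a Friday, so the first Friday is November 1.
At the standard offset (UTC−03:30), 04:45 UTC − 3h30m = 01:15 Ardvik Zone standard time.
The standard-time date in Ardvik Zone, 16 March 2024, does not fall between 14 April and 1 November, so daylight saving is not in effect and Ardvik Zone is at UTC−03:30.
04:45 UTC − 3h30m = 01:15 Ardvik Zone.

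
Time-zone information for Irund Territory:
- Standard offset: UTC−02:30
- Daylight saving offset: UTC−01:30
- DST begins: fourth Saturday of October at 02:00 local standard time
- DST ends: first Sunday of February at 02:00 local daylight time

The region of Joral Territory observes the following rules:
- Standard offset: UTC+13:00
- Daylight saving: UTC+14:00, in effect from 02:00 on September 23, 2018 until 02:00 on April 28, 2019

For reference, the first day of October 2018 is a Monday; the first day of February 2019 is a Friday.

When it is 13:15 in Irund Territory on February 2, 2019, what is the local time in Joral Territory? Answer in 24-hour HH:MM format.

1 October 2018 is a Monday, so the first Saturday is October 6 and the fourth is October 27.
1 February 2019 is a Friday, so the first Sunday is February 3.
Daylight saving runs 27 October 2018 – 3 February 2019; February 2, 2019 is inside that window, so Irund Territory is at UTC−01:30.
13:15 Irund Territory + 1h30m = 14:45 UTC.
At the standard offset (UTC+13:00), 14:45 UTC + 13h = 03:45 Joral Territory standard time (rolling into the next day, 3 February 2019).
The standard-time date in Joral Territory, February 3, 2019, falls between 23 September 2018 and 28 April 2019, so daylight saving is in effect and Joral Territory is at UTC+14:00.
14:45 UTC + 14h = 04:45 Joral Territory (rolling into the next day, 3 February 2019).

04:45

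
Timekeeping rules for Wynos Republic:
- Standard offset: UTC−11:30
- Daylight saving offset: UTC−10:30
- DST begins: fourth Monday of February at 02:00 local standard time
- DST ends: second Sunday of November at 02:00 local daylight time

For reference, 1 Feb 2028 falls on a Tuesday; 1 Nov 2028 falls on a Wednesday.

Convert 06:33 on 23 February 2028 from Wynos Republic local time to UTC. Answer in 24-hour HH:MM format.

1 February 2028 is a Tuesday, so the first Monday is February 7 and the fourth is February 28.
1 November 2028 is a Wednesday, so the first Sunday is November 5 and the second is November 12.
Daylight saving runs 28 February – 12 November; 23 February 2028 is outside that window, so Wynos Republic is on standard time at UTC−11:30.
06:33 local + 11h30m = 18:03 UTC.

18:03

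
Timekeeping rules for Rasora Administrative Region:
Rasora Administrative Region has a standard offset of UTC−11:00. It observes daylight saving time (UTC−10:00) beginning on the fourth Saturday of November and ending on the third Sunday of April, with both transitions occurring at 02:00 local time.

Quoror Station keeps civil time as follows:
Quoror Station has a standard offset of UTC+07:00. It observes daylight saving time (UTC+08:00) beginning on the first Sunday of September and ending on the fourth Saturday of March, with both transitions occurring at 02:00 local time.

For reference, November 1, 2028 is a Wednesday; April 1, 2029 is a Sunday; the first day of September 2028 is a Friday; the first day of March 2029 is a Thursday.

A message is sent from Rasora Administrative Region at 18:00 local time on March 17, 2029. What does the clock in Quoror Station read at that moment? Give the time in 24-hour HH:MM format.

12:00

1 November 2028 is a Wednesday, so the first Saturday is November 4 and the fourth is November 25.
1 April 2029 is a Sunday, so the first Sunday is April 1 and the third is April 15.
March 17, 2029 lies within the daylight-saving period (25 November 2028 – 15 April 2029), so Rasora Administrative Region is on daylight time, UTC−10:00.
18:00 Rasora Administrative Region + 10h = 04:00 UTC (rolling into the next day, 18 March 2029).
1 September 2028 is a Friday, so the first Sunday is September 3.
1 March 2029 is a Thursday, so the first Saturday is March 3 and the fourth is March 24.
At the standard offset (UTC+07:00), 04:00 UTC + 7h = 11:00 Quoror Station standard time.
The standard-time date in Quoror Station, March 18, 2029, lies within the daylight-saving period (3 September 2028 – 24 March 2029), so Quoror Station is on daylight time, UTC+08:00.
04:00 UTC + 8h = 12:00 Quoror Station.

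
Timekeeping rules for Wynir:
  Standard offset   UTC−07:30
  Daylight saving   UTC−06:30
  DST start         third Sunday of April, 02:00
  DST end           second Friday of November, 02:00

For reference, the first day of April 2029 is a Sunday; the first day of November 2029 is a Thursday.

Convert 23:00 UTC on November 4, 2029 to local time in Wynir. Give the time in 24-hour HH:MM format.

16:30

1 April 2029 is a Sunday, so the first Sunday is April 1 and the third is April 15.
1 November 2029 is a Thursday, so the first Friday is November 2 and the second is November 9.
At the standard offset (UTC−07:30), 23:00 UTC − 7h30m = 15:30 Wynir standard time.
The standard-time date in Wynir, November 4, 2029, lies within the daylight-saving period (15 April – 9 November), so Wynir is on daylight time, UTC−06:30.
23:00 UTC − 6h30m = 16:30 local.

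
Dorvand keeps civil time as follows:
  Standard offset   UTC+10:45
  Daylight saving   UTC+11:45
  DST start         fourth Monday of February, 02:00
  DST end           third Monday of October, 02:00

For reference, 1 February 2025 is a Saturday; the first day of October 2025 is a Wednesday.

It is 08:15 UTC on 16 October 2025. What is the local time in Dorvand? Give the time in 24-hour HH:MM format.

1 February 2025 is a Saturday, so the first Monday is February 3 and the fourth is February 24.
1 October 2025 is a Wednesday, so the first Monday is October 6 and the third is October 20.
At the standard offset (UTC+10:45), 08:15 UTC + 10h45m = 19:00 Dorvand standard time.
Daylight saving runs 24 February – 20 October; the standard-time date in Dorvand, 16 October 2025, is inside that window, so Dorvand is at UTC+11:45.
08:15 UTC + 11h45m = 20:00 local.

20:00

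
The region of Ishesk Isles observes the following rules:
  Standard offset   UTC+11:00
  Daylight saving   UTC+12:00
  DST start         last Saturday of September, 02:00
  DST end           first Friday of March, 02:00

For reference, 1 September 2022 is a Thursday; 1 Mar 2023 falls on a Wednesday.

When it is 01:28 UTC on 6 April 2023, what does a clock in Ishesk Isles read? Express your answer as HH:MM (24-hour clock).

12:28

1 September 2022 is a Thursday, so Saturdays fall on 3, 10, 17, 24; the last is September 24.
1 March 2023 is a Wednesday, so the first Friday is March 3.
At the standard offset (UTC+11:00), 01:28 UTC + 11h = 12:28 Ishesk Isles standard time.
The standard-time date in Ishesk Isles, 6 April 2023, does not fall between 24 September 2022 and 3 March 2023, so daylight saving is not in effect and Ishesk Isles is at UTC+11:00.
01:28 UTC + 11h = 12:28 local.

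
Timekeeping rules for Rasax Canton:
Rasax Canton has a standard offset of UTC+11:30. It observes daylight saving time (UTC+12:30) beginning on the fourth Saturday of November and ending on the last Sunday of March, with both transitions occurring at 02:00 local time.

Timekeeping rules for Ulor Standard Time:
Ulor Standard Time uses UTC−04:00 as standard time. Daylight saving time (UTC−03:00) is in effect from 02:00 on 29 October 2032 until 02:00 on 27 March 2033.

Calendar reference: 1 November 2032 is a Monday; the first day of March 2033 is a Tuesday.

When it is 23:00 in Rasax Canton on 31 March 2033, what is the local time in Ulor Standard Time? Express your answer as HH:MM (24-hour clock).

07:30

1 November 2032 is a Monday, so the first Saturday is November 6 and the fourth is November 27.
1 March 2033 is a Tuesday, so Sundays fall on 6, 13, 20, 27; the last is March 27.
Daylight saving runs 27 November 2032 – 27 March 2033; 31 March 2033 is outside that window, so Rasax Canton is on standard time at UTC+11:30.
23:00 Rasax Canton − 11h30m = 11:30 UTC.
At the standard offset (UTC−04:00), 11:30 UTC − 4h = 07:30 Ulor Standard Time standard time.
The standard-time date in Ulor Standard Time, 31 March 2033, is outside the daylight-saving period (29 October 2032 – 27 March 2033), so Ulor Standard Time is on standard time, UTC−04:00.
11:30 UTC − 4h = 07:30 Ulor Standard Time.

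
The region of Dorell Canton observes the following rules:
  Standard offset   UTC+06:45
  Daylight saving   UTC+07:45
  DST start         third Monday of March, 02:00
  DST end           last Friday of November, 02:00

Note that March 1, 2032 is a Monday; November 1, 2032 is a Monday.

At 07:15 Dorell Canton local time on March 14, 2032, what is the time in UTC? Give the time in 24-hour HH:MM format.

1 March 2032 is a Monday, so the first Monday is March 1 and the third is March 15.
1 November 2032 is a Monday, so Fridays fall on 5, 12, 19, 26; the last is November 26.
March 14, 2032 does not fall between 15 March and 26 November, so daylight saving is not in effect and Dorell Canton is at UTC+06:45.
07:15 local − 6h45m = 00:30 UTC.

00:30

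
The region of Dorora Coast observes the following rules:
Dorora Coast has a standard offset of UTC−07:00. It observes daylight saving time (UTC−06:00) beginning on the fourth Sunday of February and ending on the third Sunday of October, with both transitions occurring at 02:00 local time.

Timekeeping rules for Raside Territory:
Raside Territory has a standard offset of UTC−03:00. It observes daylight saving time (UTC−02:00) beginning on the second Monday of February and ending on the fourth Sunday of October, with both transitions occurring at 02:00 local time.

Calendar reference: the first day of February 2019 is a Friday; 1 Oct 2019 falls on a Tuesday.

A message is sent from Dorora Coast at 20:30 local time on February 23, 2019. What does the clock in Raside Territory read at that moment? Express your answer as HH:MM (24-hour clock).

01:30

1 February 2019 is a Friday, so the first Sunday is February 3 and the fourth is February 24.
1 October 2019 is a Tuesday, so the first Sunday is October 6 and the third is October 20.
February 23, 2019 does not fall between 24 February and 20 October, so daylight saving is not in effect and Dorora Coast is at UTC−07:00.
20:30 Dorora Coast + 7h = 03:30 UTC (rolling into the next day, 24 February 2019).
1 February 2019 is a Friday, so the first Monday is February 4 and the second is February 11.
1 October 2019 is a Tuesday, so the first Sunday is October 6 and the fourth is October 27.
At the standard offset (UTC−03:00), 03:30 UTC − 3h = 00:30 Raside Territory standard time.
Daylight saving runs 11 February – 27 October; the standard-time date in Raside Territory, February 24, 2019, is inside that window, so Raside Territory is at UTC−02:00.
03:30 UTC − 2h = 01:30 Raside Territory.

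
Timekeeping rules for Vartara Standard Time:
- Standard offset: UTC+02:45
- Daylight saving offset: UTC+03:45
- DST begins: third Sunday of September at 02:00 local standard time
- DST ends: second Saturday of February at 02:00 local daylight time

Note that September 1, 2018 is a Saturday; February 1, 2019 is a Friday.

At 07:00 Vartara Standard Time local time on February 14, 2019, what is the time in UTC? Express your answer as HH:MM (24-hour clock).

1 September 2018 is a Saturday, so the first Sunday is September 2 and the third is September 16.
1 February 2019 is a Friday, so the first Saturday is February 2 and the second is February 9.
February 14, 2019 is outside the daylight-saving period (16 September 2018 – 9 February 2019), so Vartara Standard Time is on standard time, UTC+02:45.
07:00 local − 2h45m = 04:15 UTC.

04:15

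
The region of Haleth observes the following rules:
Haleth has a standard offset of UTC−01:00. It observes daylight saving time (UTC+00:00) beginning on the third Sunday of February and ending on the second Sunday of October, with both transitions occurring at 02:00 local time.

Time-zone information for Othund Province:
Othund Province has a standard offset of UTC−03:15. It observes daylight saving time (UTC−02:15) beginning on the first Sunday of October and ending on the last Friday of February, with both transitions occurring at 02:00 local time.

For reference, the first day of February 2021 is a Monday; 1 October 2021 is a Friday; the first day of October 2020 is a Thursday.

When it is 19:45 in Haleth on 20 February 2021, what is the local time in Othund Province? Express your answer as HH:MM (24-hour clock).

18:30

1 February 2021 is a Monday, so the first Sunday is February 7 and the third is February 21.
1 October 2021 is a Friday, so the first Sunday is October 3 and the second is October 10.
Daylight saving runs 21 February – 10 October; 20 February 2021 is outside that window, so Haleth is on standard time at UTC−01:00.
19:45 Haleth + 1h = 20:45 UTC.
1 October 2020 is a Thursday, so the first Sunday is October 4.
1 February 2021 is a Monday, so Fridays fall on 5, 12, 19, 26; the last is February 26.
At the standard offset (UTC−03:15), 20:45 UTC − 3h15m = 17:30 Othund Province standard time.
The standard-time date in Othund Province, 20 February 2021, lies within the daylight-saving period (4 October 2020 – 26 February 2021), so Othund Province is on daylight time, UTC−02:15.
20:45 UTC − 2h15m = 18:30 Othund Province.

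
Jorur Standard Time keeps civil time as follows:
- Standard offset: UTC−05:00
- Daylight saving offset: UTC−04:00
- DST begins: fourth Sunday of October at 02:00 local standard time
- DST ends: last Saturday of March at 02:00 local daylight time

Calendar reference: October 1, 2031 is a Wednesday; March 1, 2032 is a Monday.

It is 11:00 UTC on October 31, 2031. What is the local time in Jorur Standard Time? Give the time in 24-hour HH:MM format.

1 October 2031 is a Wednesday, so the first Sunday is October 5 and the fourth is October 26.
1 March 2032 is a Monday, so Saturdays fall on 6, 13, 20, 27; the last is March 27.
At the standard offset (UTC−05:00), 11:00 UTC − 5h = 06:00 Jorur Standard Time standard time.
Daylight saving runs 26 October 2031 – 27 March 2032; the standard-time date in Jorur Standard Time, October 31, 2031, is inside that window, so Jorur Standard Time is at UTC−04:00.
11:00 UTC − 4h = 07:00 local.

07:00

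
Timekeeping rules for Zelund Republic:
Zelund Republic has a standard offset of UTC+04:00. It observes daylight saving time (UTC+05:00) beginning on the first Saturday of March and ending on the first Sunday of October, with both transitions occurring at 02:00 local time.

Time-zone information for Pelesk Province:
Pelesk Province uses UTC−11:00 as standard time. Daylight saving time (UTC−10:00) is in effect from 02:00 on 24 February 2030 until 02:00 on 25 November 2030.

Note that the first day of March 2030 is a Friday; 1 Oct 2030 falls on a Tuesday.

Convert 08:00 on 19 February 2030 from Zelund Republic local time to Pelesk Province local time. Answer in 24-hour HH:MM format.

17:00

1 March 2030 is a Friday, so the first Saturday is March 2.
1 October 2030 is a Tuesday, so the first Sunday is October 6.
19 February 2030 is outside the daylight-saving period (2 March – 6 October), so Zelund Republic is on standard time, UTC+04:00.
08:00 Zelund Republic − 4h = 04:00 UTC.
At the standard offset (UTC−11:00), 04:00 UTC − 11h = 17:00 Pelesk Province standard time (rolling into the previous day, 18 February 2030).
The standard-time date in Pelesk Province, 18 February 2030, does not fall between 24 February and 25 November, so daylight saving is not in effect and Pelesk Province is at UTC−11:00.
04:00 UTC − 11h = 17:00 Pelesk Province (rolling into the previous day, 18 February 2030).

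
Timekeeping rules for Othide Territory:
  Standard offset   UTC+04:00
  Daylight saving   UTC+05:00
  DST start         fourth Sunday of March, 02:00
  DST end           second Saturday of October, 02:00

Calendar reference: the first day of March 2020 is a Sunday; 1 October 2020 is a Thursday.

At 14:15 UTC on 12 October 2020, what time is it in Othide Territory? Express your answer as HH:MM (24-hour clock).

18:15

1 March 2020 is a Sunday, so the first Sunday is March 1 and the fourth is March 22.
1 October 2020 is a Thursday, so the first Saturday is October 3 and the second is October 10.
At the standard offset (UTC+04:00), 14:15 UTC + 4h = 18:15 Othide Territory standard time.
The standard-time date in Othide Territory, 12 October 2020, does not fall between 22 March and 10 October, so daylight saving is not in effect and Othide Territory is at UTC+04:00.
14:15 UTC + 4h = 18:15 local.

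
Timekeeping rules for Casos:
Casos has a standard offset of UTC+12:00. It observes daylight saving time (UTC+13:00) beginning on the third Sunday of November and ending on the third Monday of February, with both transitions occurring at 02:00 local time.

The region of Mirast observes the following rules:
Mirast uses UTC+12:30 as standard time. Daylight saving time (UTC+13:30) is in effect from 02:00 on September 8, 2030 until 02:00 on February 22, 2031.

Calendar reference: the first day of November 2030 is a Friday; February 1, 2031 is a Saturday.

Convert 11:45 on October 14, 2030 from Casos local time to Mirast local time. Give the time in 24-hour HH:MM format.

1 November 2030 is a Friday, so the first Sunday is November 3 and the third is November 17.
1 February 2031 is a Saturday, so the first Monday is February 3 and the third is February 17.
Daylight saving runs 17 November 2030 – 17 February 2031; October 14, 2030 is outside that window, so Casos is on standard time at UTC+12:00.
11:45 Casos − 12h = 23:45 UTC (rolling into the previous day, 13 October 2030).
At the standard offset (UTC+12:30), 23:45 UTC + 12h30m = 12:15 Mirast standard time (rolling into the next day, 14 October 2030).
The standard-time date in Mirast, October 14, 2030, lies within the daylight-saving period (8 September 2030 – 22 February 2031), so Mirast is on daylight time, UTC+13:30.
23:45 UTC + 13h30m = 13:15 Mirast (rolling into the next day, 14 October 2030).

13:15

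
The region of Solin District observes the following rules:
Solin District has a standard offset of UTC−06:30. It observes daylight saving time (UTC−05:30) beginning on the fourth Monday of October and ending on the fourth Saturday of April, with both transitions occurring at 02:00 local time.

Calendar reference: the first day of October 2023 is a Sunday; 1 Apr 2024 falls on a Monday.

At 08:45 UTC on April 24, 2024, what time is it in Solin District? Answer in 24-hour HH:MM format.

1 October 2023 is a Sunday, so the first Monday is October 2 and the fourth is October 23.
1 April 2024 is a Monday, so the first Saturday is April 6 and the fourth is April 27.
At the standard offset (UTC−06:30), 08:45 UTC − 6h30m = 02:15 Solin District standard time.
The standard-time date in Solin District, April 24, 2024, lies within the daylight-saving period (23 October 2023 – 27 April 2024), so Solin District is on daylight time, UTC−05:30.
08:45 UTC − 5h30m = 03:15 local.

03:15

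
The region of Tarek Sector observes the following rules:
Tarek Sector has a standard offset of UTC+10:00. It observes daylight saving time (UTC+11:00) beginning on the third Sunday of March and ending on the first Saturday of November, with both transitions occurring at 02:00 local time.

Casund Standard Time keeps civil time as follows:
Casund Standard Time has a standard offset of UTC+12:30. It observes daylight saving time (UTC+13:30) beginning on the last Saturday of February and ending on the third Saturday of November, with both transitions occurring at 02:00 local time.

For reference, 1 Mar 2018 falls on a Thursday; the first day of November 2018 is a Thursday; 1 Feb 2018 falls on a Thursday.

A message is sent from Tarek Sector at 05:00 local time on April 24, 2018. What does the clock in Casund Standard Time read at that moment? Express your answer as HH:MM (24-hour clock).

07:30

1 March 2018 is a Thursday, so the first Sunday is March 4 and the third is March 18.
1 November 2018 is a Thursday, so the first Saturday is November 3.
Daylight saving runs 18 March – 3 November; April 24, 2018 is inside that window, so Tarek Sector is at UTC+11:00.
05:00 Tarek Sector − 11h = 18:00 UTC (rolling into the previous day, 23 April 2018).
1 February 2018 is a Thursday, so Saturdays fall on 3, 10, 17, 24; the last is February 24.
1 November 2018 is a Thursday, so the first Saturday is November 3 and the third is November 17.
At the standard offset (UTC+12:30), 18:00 UTC + 12h30m = 06:30 Casund Standard Time standard time (rolling into the next day, 24 April 2018).
The standard-time date in Casund Standard Time, April 24, 2018, lies within the daylight-saving period (24 February – 17 November), so Casund Standard Time is on daylight time, UTC+13:30.
18:00 UTC + 13h30m = 07:30 Casund Standard Time (rolling into the next day, 24 April 2018).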